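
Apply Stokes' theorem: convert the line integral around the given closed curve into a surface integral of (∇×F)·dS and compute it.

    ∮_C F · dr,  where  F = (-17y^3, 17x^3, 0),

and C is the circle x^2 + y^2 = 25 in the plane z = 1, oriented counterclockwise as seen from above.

Let S be the flat disk x^2 + y^2 ≤ 25 in the plane z = 1, with upward unit normal n̂ = ẑ. By Stokes' theorem,

    ∮_C F · dr = ∬_S (∇ × F) · n̂ dS = ∬_D (curl F)_z dA,

where D is the disk x^2 + y^2 ≤ 25.

Compute the curl of F = (-17y^3, 17x^3, 0):
    (∇ × F)_x = ∂F_z/∂y - ∂F_y/∂z = 0,
    (∇ × F)_y = ∂F_x/∂z - ∂F_z/∂x = 0,
    (∇ × F)_z = ∂F_y/∂x - ∂F_x/∂y = 51x^2 + 51y^2.

On z = 1, (curl F)_z = 51x^2 + 51y^2.

Convert to polar (x = r cos θ, y = r sin θ, dA = r dr dθ); the integrand becomes 51r^2, so

    ∬_D (curl F)_z dA = ∫_0^{2π} ∫_0^{5} (51r^2) · r dr dθ.

Inner (r from 0 to 5): 31875/4.
Outer (θ from 0 to 2π): 31875π/2.

Therefore ∮_C F · dr = 31875π/2.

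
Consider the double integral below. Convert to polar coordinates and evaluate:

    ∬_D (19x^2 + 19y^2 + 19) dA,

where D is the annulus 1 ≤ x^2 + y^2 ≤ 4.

The region D is 1 ≤ r ≤ 2, 0 ≤ θ ≤ 2π in polar coordinates, where x = r cos(θ), y = r sin(θ), and dA = r dr dθ.

Under the substitution, the integrand becomes 19r^2 + 19, so

    ∬_D (19x^2 + 19y^2 + 19) dA = ∫_{0}^{2π} ∫_{1}^{2} (19r^2 + 19) · r dr dθ.

Inner integral (in r): ∫_{1}^{2} (19r^2 + 19) · r dr = 399/4.

Outer integral (in θ): ∫_{0}^{2π} (399/4) dθ = 399π/2.

Therefore ∬_D (19x^2 + 19y^2 + 19) dA = 399π/2.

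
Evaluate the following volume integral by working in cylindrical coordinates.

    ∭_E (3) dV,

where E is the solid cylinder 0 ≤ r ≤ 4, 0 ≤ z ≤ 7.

In cylindrical coordinates, x = r cos(θ), y = r sin(θ), z = z, and dV = r dr dθ dz.

The integrand becomes 3, so

    ∭_E (3) dV = ∫_{0}^{2π} ∫_{0}^{4} ∫_{0}^{7} (3) · r dz dr dθ.

Inner (z): 21r.
Middle (r from 0 to 4): 168.
Outer (θ): 336π.

Therefore the triple integral equals 336π.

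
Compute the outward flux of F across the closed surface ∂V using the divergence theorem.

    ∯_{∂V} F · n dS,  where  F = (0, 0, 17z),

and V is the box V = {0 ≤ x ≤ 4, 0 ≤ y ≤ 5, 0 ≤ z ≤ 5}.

By the divergence theorem,

    ∯_{∂V} F · n dS = ∭_V (∇ · F) dV.

Compute the divergence:
    ∇ · F = ∂F_x/∂x + ∂F_y/∂y + ∂F_z/∂z = 0 + 0 + 17 = 17.

V is a rectangular box, so dV = dx dy dz with 0 ≤ x ≤ 4, 0 ≤ y ≤ 5, 0 ≤ z ≤ 5.

Integrate (17) over V as an iterated integral:

    ∭_V (∇·F) dV = ∫_0^{4} ∫_0^{5} ∫_0^{5} (17) dz dy dx.

Inner (z from 0 to 5): 85.
Middle (y from 0 to 5): 425.
Outer (x from 0 to 4): 1700.

Therefore ∯_{∂V} F · n dS = 1700.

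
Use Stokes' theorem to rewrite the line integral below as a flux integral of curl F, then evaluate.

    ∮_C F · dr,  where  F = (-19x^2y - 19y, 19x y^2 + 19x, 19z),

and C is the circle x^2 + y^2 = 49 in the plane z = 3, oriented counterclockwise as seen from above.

Let S be the flat disk x^2 + y^2 ≤ 49 in the plane z = 3, with upward unit normal n̂ = ẑ. By Stokes' theorem,

    ∮_C F · dr = ∬_S (∇ × F) · n̂ dS = ∬_D (curl F)_z dA,

where D is the disk x^2 + y^2 ≤ 49.

Compute the curl of F = (-19x^2y - 19y, 19x y^2 + 19x, 19z):
    (∇ × F)_x = ∂F_z/∂y - ∂F_y/∂z = 0,
    (∇ × F)_y = ∂F_x/∂z - ∂F_z/∂x = 0,
    (∇ × F)_z = ∂F_y/∂x - ∂F_x/∂y = 19x^2 + 19y^2 + 38.

On z = 3, (curl F)_z = 19x^2 + 19y^2 + 38.

Convert to polar (x = r cos θ, y = r sin θ, dA = r dr dθ); the integrand becomes 19r^2 + 38, so

    ∬_D (curl F)_z dA = ∫_0^{2π} ∫_0^{7} (19r^2 + 38) · r dr dθ.

Inner (r from 0 to 7): 49343/4.
Outer (θ from 0 to 2π): 49343π/2.

Therefore ∮_C F · dr = 49343π/2.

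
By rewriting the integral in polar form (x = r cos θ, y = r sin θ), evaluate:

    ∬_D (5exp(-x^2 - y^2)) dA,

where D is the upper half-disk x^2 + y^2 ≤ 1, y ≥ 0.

The region D is 0 ≤ r ≤ 1, 0 ≤ θ ≤ π in polar coordinates, where x = r cos(θ), y = r sin(θ), and dA = r dr dθ.

Under the substitution, the integrand becomes 5exp(-r^2), so

    ∬_D (5exp(-x^2 - y^2)) dA = ∫_{0}^{π} ∫_{0}^{1} (5exp(-r^2)) · r dr dθ.

Inner integral (in r): ∫_{0}^{1} (5exp(-r^2)) · r dr = 5/2 - 5exp(-1)/2.

Outer integral (in θ): ∫_{0}^{π} (5/2 - 5exp(-1)/2) dθ = -5π (1 - e)exp(-1)/2.

Therefore ∬_D (5exp(-x^2 - y^2)) dA = -5π (1 - e)exp(-1)/2.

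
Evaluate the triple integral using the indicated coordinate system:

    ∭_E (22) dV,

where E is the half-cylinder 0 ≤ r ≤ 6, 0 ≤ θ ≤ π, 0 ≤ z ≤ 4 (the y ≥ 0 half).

In cylindrical coordinates, x = r cos(θ), y = r sin(θ), z = z, and dV = r dr dθ dz.

The integrand becomes 22, so

    ∭_E (22) dV = ∫_{0}^{π} ∫_{0}^{6} ∫_{0}^{4} (22) · r dz dr dθ.

Inner (z): 88r.
Middle (r from 0 to 6): 1584.
Outer (θ): 1584π.

Therefore the triple integral equals 1584π.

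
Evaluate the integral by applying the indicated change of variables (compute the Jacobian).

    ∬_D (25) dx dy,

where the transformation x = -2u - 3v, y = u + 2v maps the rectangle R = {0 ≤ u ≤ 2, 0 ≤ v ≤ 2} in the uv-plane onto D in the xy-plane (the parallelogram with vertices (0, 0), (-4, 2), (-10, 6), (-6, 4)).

Compute the Jacobian determinant of (x, y) with respect to (u, v):

    ∂(x,y)/∂(u,v) = | -2  -3 | = (-2)(2) - (-3)(1) = -1.
                   | 1  2 |

Its absolute value is |J| = 1 (the area scaling factor).

Substituting x = -2u - 3v, y = u + 2v into the integrand,

    25 → 25,

so the integral becomes

    ∬_R (25) · |J| du dv = ∫_0^2 ∫_0^2 (25) dv du.

Inner (v): 50.
Outer (u): 100.

Therefore ∬_D (25) dx dy = 100.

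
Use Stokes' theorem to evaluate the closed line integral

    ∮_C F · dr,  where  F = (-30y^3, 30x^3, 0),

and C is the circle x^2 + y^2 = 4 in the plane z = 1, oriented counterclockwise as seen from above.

Let S be the flat disk x^2 + y^2 ≤ 4 in the plane z = 1, with upward unit normal n̂ = ẑ. By Stokes' theorem,

    ∮_C F · dr = ∬_S (∇ × F) · n̂ dS = ∬_D (curl F)_z dA,

where D is the disk x^2 + y^2 ≤ 4.

Compute the curl of F = (-30y^3, 30x^3, 0):
    (∇ × F)_x = ∂F_z/∂y - ∂F_y/∂z = 0,
    (∇ × F)_y = ∂F_x/∂z - ∂F_z/∂x = 0,
    (∇ × F)_z = ∂F_y/∂x - ∂F_x/∂y = 90x^2 + 90y^2.

On z = 1, (curl F)_z = 90x^2 + 90y^2.

Convert to polar (x = r cos θ, y = r sin θ, dA = r dr dθ); the integrand becomes 90r^2, so

    ∬_D (curl F)_z dA = ∫_0^{2π} ∫_0^{2} (90r^2) · r dr dθ.

Inner (r from 0 to 2): 360.
Outer (θ from 0 to 2π): 720π.

Therefore ∮_C F · dr = 720π.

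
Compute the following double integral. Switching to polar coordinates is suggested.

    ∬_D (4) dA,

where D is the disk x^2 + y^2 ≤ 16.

The region D is 0 ≤ r ≤ 4, 0 ≤ θ ≤ 2π in polar coordinates, where x = r cos(θ), y = r sin(θ), and dA = r dr dθ.

Under the substitution, the integrand becomes 4, so

    ∬_D (4) dA = ∫_{0}^{2π} ∫_{0}^{4} (4) · r dr dθ.

Inner integral (in r): ∫_{0}^{4} (4) · r dr = 32.

Outer integral (in θ): ∫_{0}^{2π} (32) dθ = 64π.

Therefore ∬_D (4) dA = 64π.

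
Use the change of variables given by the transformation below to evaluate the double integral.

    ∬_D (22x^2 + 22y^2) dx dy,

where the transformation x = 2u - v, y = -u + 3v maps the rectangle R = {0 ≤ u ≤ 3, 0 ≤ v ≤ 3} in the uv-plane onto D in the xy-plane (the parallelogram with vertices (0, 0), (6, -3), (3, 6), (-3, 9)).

Compute the Jacobian determinant of (x, y) with respect to (u, v):

    ∂(x,y)/∂(u,v) = | 2  -1 | = (2)(3) - (-1)(-1) = 5.
                   | -1  3 |

Its absolute value is |J| = 5 (the area scaling factor).

Substituting x = 2u - v, y = -u + 3v into the integrand,

    22x^2 + 22y^2 → 110u^2 - 220u v + 220v^2,

so the integral becomes

    ∬_R (110u^2 - 220u v + 220v^2) · |J| du dv = ∫_0^3 ∫_0^3 (550u^2 - 1100u v + 1100v^2) dv du.

Inner (v): 1650u^2 - 4950u + 9900.
Outer (u): 22275.

Therefore ∬_D (22x^2 + 22y^2) dx dy = 22275.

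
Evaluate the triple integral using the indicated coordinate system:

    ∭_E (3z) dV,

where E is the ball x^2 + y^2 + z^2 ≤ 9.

In spherical coordinates, x = ρ sin(φ) cos(θ), y = ρ sin(φ) sin(θ), z = ρ cos(φ), and dV = ρ^2 sin(φ) dρ dφ dθ.

The integrand becomes 3ρ cos(φ), so

    ∭_E (3z) dV = ∫_{0}^{2π} ∫_{0}^{π} ∫_{0}^{3} (3ρ cos(φ)) · ρ^2 sin(φ) dρ dφ dθ.

Inner (ρ): 243sin(2φ)/8.
Middle (φ): 0.
Outer (θ): 0.

Therefore the triple integral equals 0.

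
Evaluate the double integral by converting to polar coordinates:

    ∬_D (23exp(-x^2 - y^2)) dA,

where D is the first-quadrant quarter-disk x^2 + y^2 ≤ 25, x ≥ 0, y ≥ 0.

The region D is 0 ≤ r ≤ 5, 0 ≤ θ ≤ π/2 in polar coordinates, where x = r cos(θ), y = r sin(θ), and dA = r dr dθ.

Under the substitution, the integrand becomes 23exp(-r^2), so

    ∬_D (23exp(-x^2 - y^2)) dA = ∫_{0}^{π/2} ∫_{0}^{5} (23exp(-r^2)) · r dr dθ.

Inner integral (in r): ∫_{0}^{5} (23exp(-r^2)) · r dr = 23/2 - 23exp(-25)/2.

Outer integral (in θ): ∫_{0}^{π/2} (23/2 - 23exp(-25)/2) dθ = -23π (1 - exp(25))exp(-25)/4.

Therefore ∬_D (23exp(-x^2 - y^2)) dA = -23π (1 - exp(25))exp(-25)/4.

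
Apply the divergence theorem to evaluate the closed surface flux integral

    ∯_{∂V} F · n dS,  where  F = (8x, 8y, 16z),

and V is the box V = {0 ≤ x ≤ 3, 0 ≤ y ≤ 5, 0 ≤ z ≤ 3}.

By the divergence theorem,

    ∯_{∂V} F · n dS = ∭_V (∇ · F) dV.

Compute the divergence:
    ∇ · F = ∂F_x/∂x + ∂F_y/∂y + ∂F_z/∂z = 8 + 8 + 16 = 32.

V is a rectangular box, so dV = dx dy dz with 0 ≤ x ≤ 3, 0 ≤ y ≤ 5, 0 ≤ z ≤ 3.

Integrate (32) over V as an iterated integral:

    ∭_V (∇·F) dV = ∫_0^{3} ∫_0^{5} ∫_0^{3} (32) dz dy dx.

Inner (z from 0 to 3): 96.
Middle (y from 0 to 5): 480.
Outer (x from 0 to 3): 1440.

Therefore ∯_{∂V} F · n dS = 1440.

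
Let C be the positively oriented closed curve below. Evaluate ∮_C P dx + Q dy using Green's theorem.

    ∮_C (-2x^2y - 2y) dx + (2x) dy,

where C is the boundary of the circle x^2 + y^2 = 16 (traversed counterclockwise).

Green's theorem converts the closed line integral into a double integral over the enclosed region D:

    ∮_C P dx + Q dy = ∬_D (∂Q/∂x - ∂P/∂y) dA.

Here P = -2x^2y - 2y, Q = 2x, so

    ∂Q/∂x = 2,    ∂P/∂y = -2x^2 - 2,
    ∂Q/∂x - ∂P/∂y = 2x^2 + 4.

D is the region x^2 + y^2 ≤ 16. Evaluating the double integral:

In polar coordinates (x = r cos θ, y = r sin θ, dA = r dr dθ) the integrand becomes 2r^2cos(θ)^2 + 4, so

    ∬_D (2x^2 + 4) dA = ∫_0^{2π} ∫_0^{4} (2r^2cos(θ)^2 + 4) · r dr dθ.

Inner (r from 0 to 4): 128cos(θ)^2 + 32.
Outer (θ from 0 to 2π): 192π.

Therefore ∮_C P dx + Q dy = 192π.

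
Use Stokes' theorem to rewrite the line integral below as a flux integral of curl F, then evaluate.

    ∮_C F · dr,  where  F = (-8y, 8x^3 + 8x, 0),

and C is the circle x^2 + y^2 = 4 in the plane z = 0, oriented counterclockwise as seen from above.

Let S be the flat disk x^2 + y^2 ≤ 4 in the plane z = 0, with upward unit normal n̂ = ẑ. By Stokes' theorem,

    ∮_C F · dr = ∬_S (∇ × F) · n̂ dS = ∬_D (curl F)_z dA,

where D is the disk x^2 + y^2 ≤ 4.

Compute the curl of F = (-8y, 8x^3 + 8x, 0):
    (∇ × F)_x = ∂F_z/∂y - ∂F_y/∂z = 0,
    (∇ × F)_y = ∂F_x/∂z - ∂F_z/∂x = 0,
    (∇ × F)_z = ∂F_y/∂x - ∂F_x/∂y = 24x^2 + 16.

On z = 0, (curl F)_z = 24x^2 + 16.

Convert to polar (x = r cos θ, y = r sin θ, dA = r dr dθ); the integrand becomes 24r^2cos(θ)^2 + 16, so

    ∬_D (curl F)_z dA = ∫_0^{2π} ∫_0^{2} (24r^2cos(θ)^2 + 16) · r dr dθ.

Inner (r from 0 to 2): 96cos(θ)^2 + 32.
Outer (θ from 0 to 2π): 160π.

Therefore ∮_C F · dr = 160π.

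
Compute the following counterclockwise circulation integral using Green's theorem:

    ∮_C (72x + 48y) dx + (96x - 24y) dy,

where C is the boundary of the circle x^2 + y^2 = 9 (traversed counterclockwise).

Green's theorem converts the closed line integral into a double integral over the enclosed region D:

    ∮_C P dx + Q dy = ∬_D (∂Q/∂x - ∂P/∂y) dA.

Here P = 72x + 48y, Q = 96x - 24y, so

    ∂Q/∂x = 96,    ∂P/∂y = 48,
    ∂Q/∂x - ∂P/∂y = 48.

D is the region x^2 + y^2 ≤ 9. Evaluating the double integral:

In polar coordinates (x = r cos θ, y = r sin θ, dA = r dr dθ) the integrand becomes 48, so

    ∬_D (48) dA = ∫_0^{2π} ∫_0^{3} (48) · r dr dθ.

Inner (r from 0 to 3): 216.
Outer (θ from 0 to 2π): 432π.

Therefore ∮_C P dx + Q dy = 432π.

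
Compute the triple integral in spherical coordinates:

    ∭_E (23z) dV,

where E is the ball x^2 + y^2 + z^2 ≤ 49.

In spherical coordinates, x = ρ sin(φ) cos(θ), y = ρ sin(φ) sin(θ), z = ρ cos(φ), and dV = ρ^2 sin(φ) dρ dφ dθ.

The integrand becomes 23ρ cos(φ), so

    ∭_E (23z) dV = ∫_{0}^{2π} ∫_{0}^{π} ∫_{0}^{7} (23ρ cos(φ)) · ρ^2 sin(φ) dρ dφ dθ.

Inner (ρ): 55223sin(2φ)/8.
Middle (φ): 0.
Outer (θ): 0.

Therefore the triple integral equals 0.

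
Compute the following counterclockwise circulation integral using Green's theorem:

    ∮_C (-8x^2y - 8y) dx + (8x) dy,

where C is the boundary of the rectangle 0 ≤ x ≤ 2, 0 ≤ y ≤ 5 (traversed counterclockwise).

Green's theorem converts the closed line integral into a double integral over the enclosed region D:

    ∮_C P dx + Q dy = ∬_D (∂Q/∂x - ∂P/∂y) dA.

Here P = -8x^2y - 8y, Q = 8x, so

    ∂Q/∂x = 8,    ∂P/∂y = -8x^2 - 8,
    ∂Q/∂x - ∂P/∂y = 8x^2 + 16.

D is the region 0 ≤ x ≤ 2, 0 ≤ y ≤ 5. Evaluating the double integral:

    ∬_D (8x^2 + 16) dA = ∫_0^{2} ∫_0^{5} (8x^2 + 16) dy dx.

Inner (y from 0 to 5): 40x^2 + 80.
Outer (x from 0 to 2): 800/3.

Therefore ∮_C P dx + Q dy = 800/3.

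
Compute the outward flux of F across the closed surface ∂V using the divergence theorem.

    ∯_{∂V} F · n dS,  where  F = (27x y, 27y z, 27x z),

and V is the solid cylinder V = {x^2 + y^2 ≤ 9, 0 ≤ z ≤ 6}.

By the divergence theorem,

    ∯_{∂V} F · n dS = ∭_V (∇ · F) dV.

Compute the divergence:
    ∇ · F = ∂F_x/∂x + ∂F_y/∂y + ∂F_z/∂z = 27y + 27z + 27x = 27x + 27y + 27z.

In cylindrical coordinates, x = r cos(θ), y = r sin(θ), z = z, dV = r dr dθ dz, with 0 ≤ r ≤ 3, 0 ≤ θ ≤ 2π, 0 ≤ z ≤ 6.

The integrand, after substitution and multiplying by the volume element, becomes (27sqrt(2)r sin(θ + π/4) + 27z) · r, so

    ∭_V (∇·F) dV = ∫_0^{2π} ∫_0^{3} ∫_0^{6} (27sqrt(2)r sin(θ + π/4) + 27z) · r dz dr dθ.

Inner (z from 0 to 6): 162r (sqrt(2)r sin(θ + π/4) + 3).
Middle (r from 0 to 3): 1458sqrt(2)sin(θ + π/4) + 2187.
Outer (θ from 0 to 2π): 4374π.

Therefore ∯_{∂V} F · n dS = 4374π.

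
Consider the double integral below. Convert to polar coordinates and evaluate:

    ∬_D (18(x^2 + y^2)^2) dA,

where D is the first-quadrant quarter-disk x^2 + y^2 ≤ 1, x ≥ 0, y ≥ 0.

The region D is 0 ≤ r ≤ 1, 0 ≤ θ ≤ π/2 in polar coordinates, where x = r cos(θ), y = r sin(θ), and dA = r dr dθ.

Under the substitution, the integrand becomes 18r^4, so

    ∬_D (18(x^2 + y^2)^2) dA = ∫_{0}^{π/2} ∫_{0}^{1} (18r^4) · r dr dθ.

Inner integral (in r): ∫_{0}^{1} (18r^4) · r dr = 3.

Outer integral (in θ): ∫_{0}^{π/2} (3) dθ = 3π/2.

Therefore ∬_D (18(x^2 + y^2)^2) dA = 3π/2.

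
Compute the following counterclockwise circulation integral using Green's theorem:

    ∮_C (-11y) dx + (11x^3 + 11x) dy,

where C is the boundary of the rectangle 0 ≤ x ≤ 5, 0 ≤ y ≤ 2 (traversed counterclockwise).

Green's theorem converts the closed line integral into a double integral over the enclosed region D:

    ∮_C P dx + Q dy = ∬_D (∂Q/∂x - ∂P/∂y) dA.

Here P = -11y, Q = 11x^3 + 11x, so

    ∂Q/∂x = 33x^2 + 11,    ∂P/∂y = -11,
    ∂Q/∂x - ∂P/∂y = 33x^2 + 22.

D is the region 0 ≤ x ≤ 5, 0 ≤ y ≤ 2. Evaluating the double integral:

    ∬_D (33x^2 + 22) dA = ∫_0^{5} ∫_0^{2} (33x^2 + 22) dy dx.

Inner (y from 0 to 2): 66x^2 + 44.
Outer (x from 0 to 5): 2970.

Therefore ∮_C P dx + Q dy = 2970.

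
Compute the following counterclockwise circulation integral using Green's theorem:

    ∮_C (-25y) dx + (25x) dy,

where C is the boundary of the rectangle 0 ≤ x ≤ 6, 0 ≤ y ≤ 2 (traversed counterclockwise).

Green's theorem converts the closed line integral into a double integral over the enclosed region D:

    ∮_C P dx + Q dy = ∬_D (∂Q/∂x - ∂P/∂y) dA.

Here P = -25y, Q = 25x, so

    ∂Q/∂x = 25,    ∂P/∂y = -25,
    ∂Q/∂x - ∂P/∂y = 50.

D is the region 0 ≤ x ≤ 6, 0 ≤ y ≤ 2. Evaluating the double integral:

    ∬_D (50) dA = ∫_0^{6} ∫_0^{2} (50) dy dx.

Inner (y from 0 to 2): 100.
Outer (x from 0 to 6): 600.

Therefore ∮_C P dx + Q dy = 600.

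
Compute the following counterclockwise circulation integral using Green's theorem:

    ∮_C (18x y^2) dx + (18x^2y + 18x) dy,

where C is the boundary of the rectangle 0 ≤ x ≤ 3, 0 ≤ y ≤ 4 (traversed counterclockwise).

Green's theorem converts the closed line integral into a double integral over the enclosed region D:

    ∮_C P dx + Q dy = ∬_D (∂Q/∂x - ∂P/∂y) dA.

Here P = 18x y^2, Q = 18x^2y + 18x, so

    ∂Q/∂x = 36x y + 18,    ∂P/∂y = 36x y,
    ∂Q/∂x - ∂P/∂y = 18.

D is the region 0 ≤ x ≤ 3, 0 ≤ y ≤ 4. Evaluating the double integral:

    ∬_D (18) dA = ∫_0^{3} ∫_0^{4} (18) dy dx.

Inner (y from 0 to 4): 72.
Outer (x from 0 to 3): 216.

Therefore ∮_C P dx + Q dy = 216.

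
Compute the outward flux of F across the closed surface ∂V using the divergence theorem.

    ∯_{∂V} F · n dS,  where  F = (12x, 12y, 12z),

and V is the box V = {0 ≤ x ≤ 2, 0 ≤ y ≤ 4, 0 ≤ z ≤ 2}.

By the divergence theorem,

    ∯_{∂V} F · n dS = ∭_V (∇ · F) dV.

Compute the divergence:
    ∇ · F = ∂F_x/∂x + ∂F_y/∂y + ∂F_z/∂z = 12 + 12 + 12 = 36.

V is a rectangular box, so dV = dx dy dz with 0 ≤ x ≤ 2, 0 ≤ y ≤ 4, 0 ≤ z ≤ 2.

Integrate (36) over V as an iterated integral:

    ∭_V (∇·F) dV = ∫_0^{2} ∫_0^{4} ∫_0^{2} (36) dz dy dx.

Inner (z from 0 to 2): 72.
Middle (y from 0 to 4): 288.
Outer (x from 0 to 2): 576.

Therefore ∯_{∂V} F · n dS = 576.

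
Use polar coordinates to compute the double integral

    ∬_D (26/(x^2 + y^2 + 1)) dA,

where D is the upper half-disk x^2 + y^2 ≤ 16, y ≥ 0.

The region D is 0 ≤ r ≤ 4, 0 ≤ θ ≤ π in polar coordinates, where x = r cos(θ), y = r sin(θ), and dA = r dr dθ.

Under the substitution, the integrand becomes 26/(r^2 + 1), so

    ∬_D (26/(x^2 + y^2 + 1)) dA = ∫_{0}^{π} ∫_{0}^{4} (26/(r^2 + 1)) · r dr dθ.

Inner integral (in r): ∫_{0}^{4} (26/(r^2 + 1)) · r dr = log(9904578032905937).

Outer integral (in θ): ∫_{0}^{π} (log(9904578032905937)) dθ = log(9904578032905937^π).

Therefore ∬_D (26/(x^2 + y^2 + 1)) dA = log(9904578032905937^π).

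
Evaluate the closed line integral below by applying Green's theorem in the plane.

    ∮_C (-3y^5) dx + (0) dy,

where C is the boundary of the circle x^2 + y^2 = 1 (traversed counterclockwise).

Green's theorem converts the closed line integral into a double integral over the enclosed region D:

    ∮_C P dx + Q dy = ∬_D (∂Q/∂x - ∂P/∂y) dA.

Here P = -3y^5, Q = 0, so

    ∂Q/∂x = 0,    ∂P/∂y = -15y^4,
    ∂Q/∂x - ∂P/∂y = 15y^4.

D is the region x^2 + y^2 ≤ 1. Evaluating the double integral:

In polar coordinates (x = r cos θ, y = r sin θ, dA = r dr dθ) the integrand becomes 15r^4sin(θ)^4, so

    ∬_D (15y^4) dA = ∫_0^{2π} ∫_0^{1} (15r^4sin(θ)^4) · r dr dθ.

Inner (r from 0 to 1): 5sin(θ)^4/2.
Outer (θ from 0 to 2π): 15π/8.

Therefore ∮_C P dx + Q dy = 15π/8.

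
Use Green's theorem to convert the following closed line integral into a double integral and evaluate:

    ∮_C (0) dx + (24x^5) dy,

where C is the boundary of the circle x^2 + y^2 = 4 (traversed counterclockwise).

Green's theorem converts the closed line integral into a double integral over the enclosed region D:

    ∮_C P dx + Q dy = ∬_D (∂Q/∂x - ∂P/∂y) dA.

Here P = 0, Q = 24x^5, so

    ∂Q/∂x = 120x^4,    ∂P/∂y = 0,
    ∂Q/∂x - ∂P/∂y = 120x^4.

D is the region x^2 + y^2 ≤ 4. Evaluating the double integral:

In polar coordinates (x = r cos θ, y = r sin θ, dA = r dr dθ) the integrand becomes 120r^4cos(θ)^4, so

    ∬_D (120x^4) dA = ∫_0^{2π} ∫_0^{2} (120r^4cos(θ)^4) · r dr dθ.

Inner (r from 0 to 2): 1280cos(θ)^4.
Outer (θ from 0 to 2π): 960π.

Therefore ∮_C P dx + Q dy = 960π.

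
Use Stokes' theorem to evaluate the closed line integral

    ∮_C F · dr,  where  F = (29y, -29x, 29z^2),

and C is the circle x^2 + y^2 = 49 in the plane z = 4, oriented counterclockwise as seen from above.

Let S be the flat disk x^2 + y^2 ≤ 49 in the plane z = 4, with upward unit normal n̂ = ẑ. By Stokes' theorem,

    ∮_C F · dr = ∬_S (∇ × F) · n̂ dS = ∬_D (curl F)_z dA,

where D is the disk x^2 + y^2 ≤ 49.

Compute the curl of F = (29y, -29x, 29z^2):
    (∇ × F)_x = ∂F_z/∂y - ∂F_y/∂z = 0,
    (∇ × F)_y = ∂F_x/∂z - ∂F_z/∂x = 0,
    (∇ × F)_z = ∂F_y/∂x - ∂F_x/∂y = -58.

On z = 4, (curl F)_z = -58.

Convert to polar (x = r cos θ, y = r sin θ, dA = r dr dθ); the integrand becomes -58, so

    ∬_D (curl F)_z dA = ∫_0^{2π} ∫_0^{7} (-58) · r dr dθ.

Inner (r from 0 to 7): -1421.
Outer (θ from 0 to 2π): -2842π.

Therefore ∮_C F · dr = -2842π.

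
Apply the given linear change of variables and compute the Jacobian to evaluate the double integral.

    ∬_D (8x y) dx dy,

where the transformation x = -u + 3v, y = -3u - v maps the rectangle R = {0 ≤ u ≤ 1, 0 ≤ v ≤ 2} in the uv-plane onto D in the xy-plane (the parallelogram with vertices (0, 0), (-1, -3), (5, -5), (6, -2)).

Compute the Jacobian determinant of (x, y) with respect to (u, v):

    ∂(x,y)/∂(u,v) = | -1  3 | = (-1)(-1) - (3)(-3) = 10.
                   | -3  -1 |

Its absolute value is |J| = 10 (the area scaling factor).

Substituting x = -u + 3v, y = -3u - v into the integrand,

    8x y → 24u^2 - 64u v - 24v^2,

so the integral becomes

    ∬_R (24u^2 - 64u v - 24v^2) · |J| du dv = ∫_0^1 ∫_0^2 (240u^2 - 640u v - 240v^2) dv du.

Inner (v): 480u^2 - 1280u - 640.
Outer (u): -1120.

Therefore ∬_D (8x y) dx dy = -1120.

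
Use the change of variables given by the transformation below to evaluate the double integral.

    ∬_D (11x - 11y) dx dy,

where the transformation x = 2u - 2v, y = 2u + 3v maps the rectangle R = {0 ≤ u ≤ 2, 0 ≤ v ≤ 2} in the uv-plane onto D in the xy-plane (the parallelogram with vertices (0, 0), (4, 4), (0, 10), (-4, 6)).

Compute the Jacobian determinant of (x, y) with respect to (u, v):

    ∂(x,y)/∂(u,v) = | 2  -2 | = (2)(3) - (-2)(2) = 10.
                   | 2  3 |

Its absolute value is |J| = 10 (the area scaling factor).

Substituting x = 2u - 2v, y = 2u + 3v into the integrand,

    11x - 11y → -55v,

so the integral becomes

    ∬_R (-55v) · |J| du dv = ∫_0^2 ∫_0^2 (-550v) dv du.

Inner (v): -1100.
Outer (u): -2200.

Therefore ∬_D (11x - 11y) dx dy = -2200.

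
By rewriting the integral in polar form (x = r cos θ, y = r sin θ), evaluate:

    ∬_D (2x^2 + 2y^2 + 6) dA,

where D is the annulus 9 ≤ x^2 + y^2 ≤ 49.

The region D is 3 ≤ r ≤ 7, 0 ≤ θ ≤ 2π in polar coordinates, where x = r cos(θ), y = r sin(θ), and dA = r dr dθ.

Under the substitution, the integrand becomes 2r^2 + 6, so

    ∬_D (2x^2 + 2y^2 + 6) dA = ∫_{0}^{2π} ∫_{3}^{7} (2r^2 + 6) · r dr dθ.

Inner integral (in r): ∫_{3}^{7} (2r^2 + 6) · r dr = 1280.

Outer integral (in θ): ∫_{0}^{2π} (1280) dθ = 2560π.

Therefore ∬_D (2x^2 + 2y^2 + 6) dA = 2560π.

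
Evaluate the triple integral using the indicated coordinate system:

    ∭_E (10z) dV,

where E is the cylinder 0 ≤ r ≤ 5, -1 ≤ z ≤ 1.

In cylindrical coordinates, x = r cos(θ), y = r sin(θ), z = z, and dV = r dr dθ dz.

The integrand becomes 10z, so

    ∭_E (10z) dV = ∫_{0}^{2π} ∫_{0}^{5} ∫_{-1}^{1} (10z) · r dz dr dθ.

Inner (z): 0.
Middle (r from 0 to 5): 0.
Outer (θ): 0.

Therefore the triple integral equals 0.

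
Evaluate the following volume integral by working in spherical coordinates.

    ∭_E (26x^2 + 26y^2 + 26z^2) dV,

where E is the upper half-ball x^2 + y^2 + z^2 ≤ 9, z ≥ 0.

In spherical coordinates, x = ρ sin(φ) cos(θ), y = ρ sin(φ) sin(θ), z = ρ cos(φ), and dV = ρ^2 sin(φ) dρ dφ dθ.

The integrand becomes 26ρ^2, so

    ∭_E (26x^2 + 26y^2 + 26z^2) dV = ∫_{0}^{2π} ∫_{0}^{π/2} ∫_{0}^{3} (26ρ^2) · ρ^2 sin(φ) dρ dφ dθ.

Inner (ρ): 6318sin(φ)/5.
Middle (φ): 6318/5.
Outer (θ): 12636π/5.

Therefore the triple integral equals 12636π/5.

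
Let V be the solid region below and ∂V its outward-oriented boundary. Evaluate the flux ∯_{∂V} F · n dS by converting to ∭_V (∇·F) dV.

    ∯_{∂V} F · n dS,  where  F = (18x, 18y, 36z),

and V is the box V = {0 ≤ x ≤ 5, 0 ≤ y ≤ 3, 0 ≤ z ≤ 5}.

By the divergence theorem,

    ∯_{∂V} F · n dS = ∭_V (∇ · F) dV.

Compute the divergence:
    ∇ · F = ∂F_x/∂x + ∂F_y/∂y + ∂F_z/∂z = 18 + 18 + 36 = 72.

V is a rectangular box, so dV = dx dy dz with 0 ≤ x ≤ 5, 0 ≤ y ≤ 3, 0 ≤ z ≤ 5.

Integrate (72) over V as an iterated integral:

    ∭_V (∇·F) dV = ∫_0^{5} ∫_0^{3} ∫_0^{5} (72) dz dy dx.

Inner (z from 0 to 5): 360.
Middle (y from 0 to 3): 1080.
Outer (x from 0 to 5): 5400.

Therefore ∯_{∂V} F · n dS = 5400.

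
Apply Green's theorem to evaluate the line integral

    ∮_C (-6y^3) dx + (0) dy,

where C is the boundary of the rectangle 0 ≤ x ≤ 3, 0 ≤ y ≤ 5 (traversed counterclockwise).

Green's theorem converts the closed line integral into a double integral over the enclosed region D:

    ∮_C P dx + Q dy = ∬_D (∂Q/∂x - ∂P/∂y) dA.

Here P = -6y^3, Q = 0, so

    ∂Q/∂x = 0,    ∂P/∂y = -18y^2,
    ∂Q/∂x - ∂P/∂y = 18y^2.

D is the region 0 ≤ x ≤ 3, 0 ≤ y ≤ 5. Evaluating the double integral:

    ∬_D (18y^2) dA = ∫_0^{3} ∫_0^{5} (18y^2) dy dx.

Inner (y from 0 to 5): 750.
Outer (x from 0 to 3): 2250.

Therefore ∮_C P dx + Q dy = 2250.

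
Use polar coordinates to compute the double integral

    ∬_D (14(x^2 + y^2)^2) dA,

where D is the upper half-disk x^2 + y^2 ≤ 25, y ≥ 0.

The region D is 0 ≤ r ≤ 5, 0 ≤ θ ≤ π in polar coordinates, where x = r cos(θ), y = r sin(θ), and dA = r dr dθ.

Under the substitution, the integrand becomes 14r^4, so

    ∬_D (14(x^2 + y^2)^2) dA = ∫_{0}^{π} ∫_{0}^{5} (14r^4) · r dr dθ.

Inner integral (in r): ∫_{0}^{5} (14r^4) · r dr = 109375/3.

Outer integral (in θ): ∫_{0}^{π} (109375/3) dθ = 109375π/3.

Therefore ∬_D (14(x^2 + y^2)^2) dA = 109375π/3.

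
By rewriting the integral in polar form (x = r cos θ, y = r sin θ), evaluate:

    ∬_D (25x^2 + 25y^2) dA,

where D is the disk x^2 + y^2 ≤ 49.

The region D is 0 ≤ r ≤ 7, 0 ≤ θ ≤ 2π in polar coordinates, where x = r cos(θ), y = r sin(θ), and dA = r dr dθ.

Under the substitution, the integrand becomes 25r^2, so

    ∬_D (25x^2 + 25y^2) dA = ∫_{0}^{2π} ∫_{0}^{7} (25r^2) · r dr dθ.

Inner integral (in r): ∫_{0}^{7} (25r^2) · r dr = 60025/4.

Outer integral (in θ): ∫_{0}^{2π} (60025/4) dθ = 60025π/2.

Therefore ∬_D (25x^2 + 25y^2) dA = 60025π/2.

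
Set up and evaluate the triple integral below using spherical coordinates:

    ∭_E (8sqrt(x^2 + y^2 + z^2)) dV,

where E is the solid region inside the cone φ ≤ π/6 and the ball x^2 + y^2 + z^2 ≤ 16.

In spherical coordinates, x = ρ sin(φ) cos(θ), y = ρ sin(φ) sin(θ), z = ρ cos(φ), and dV = ρ^2 sin(φ) dρ dφ dθ.

The integrand becomes 8ρ, so

    ∭_E (8sqrt(x^2 + y^2 + z^2)) dV = ∫_{0}^{2π} ∫_{0}^{π/6} ∫_{0}^{4} (8ρ) · ρ^2 sin(φ) dρ dφ dθ.

Inner (ρ): 512sin(φ).
Middle (φ): 512 - 256sqrt(3).
Outer (θ): 512π (2 - sqrt(3)).

Therefore the triple integral equals 512π (2 - sqrt(3)).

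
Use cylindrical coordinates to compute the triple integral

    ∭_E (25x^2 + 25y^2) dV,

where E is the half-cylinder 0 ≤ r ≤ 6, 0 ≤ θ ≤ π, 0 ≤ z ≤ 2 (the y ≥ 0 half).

In cylindrical coordinates, x = r cos(θ), y = r sin(θ), z = z, and dV = r dr dθ dz.

The integrand becomes 25r^2, so

    ∭_E (25x^2 + 25y^2) dV = ∫_{0}^{π} ∫_{0}^{6} ∫_{0}^{2} (25r^2) · r dz dr dθ.

Inner (z): 50r^3.
Middle (r from 0 to 6): 16200.
Outer (θ): 16200π.

Therefore the triple integral equals 16200π.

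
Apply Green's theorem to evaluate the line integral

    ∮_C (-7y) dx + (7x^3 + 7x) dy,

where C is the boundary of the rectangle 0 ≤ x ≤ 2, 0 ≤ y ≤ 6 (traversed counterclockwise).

Green's theorem converts the closed line integral into a double integral over the enclosed region D:

    ∮_C P dx + Q dy = ∬_D (∂Q/∂x - ∂P/∂y) dA.

Here P = -7y, Q = 7x^3 + 7x, so

    ∂Q/∂x = 21x^2 + 7,    ∂P/∂y = -7,
    ∂Q/∂x - ∂P/∂y = 21x^2 + 14.

D is the region 0 ≤ x ≤ 2, 0 ≤ y ≤ 6. Evaluating the double integral:

    ∬_D (21x^2 + 14) dA = ∫_0^{2} ∫_0^{6} (21x^2 + 14) dy dx.

Inner (y from 0 to 6): 126x^2 + 84.
Outer (x from 0 to 2): 504.

Therefore ∮_C P dx + Q dy = 504.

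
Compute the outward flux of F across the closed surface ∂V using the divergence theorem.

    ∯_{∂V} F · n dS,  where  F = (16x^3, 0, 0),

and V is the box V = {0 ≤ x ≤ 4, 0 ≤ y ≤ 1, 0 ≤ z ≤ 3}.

By the divergence theorem,

    ∯_{∂V} F · n dS = ∭_V (∇ · F) dV.

Compute the divergence:
    ∇ · F = ∂F_x/∂x + ∂F_y/∂y + ∂F_z/∂z = 48x^2 + 0 + 0 = 48x^2.

V is a rectangular box, so dV = dx dy dz with 0 ≤ x ≤ 4, 0 ≤ y ≤ 1, 0 ≤ z ≤ 3.

Integrate (48x^2) over V as an iterated integral:

    ∭_V (∇·F) dV = ∫_0^{4} ∫_0^{1} ∫_0^{3} (48x^2) dz dy dx.

Inner (z from 0 to 3): 144x^2.
Middle (y from 0 to 1): 144x^2.
Outer (x from 0 to 4): 3072.

Therefore ∯_{∂V} F · n dS = 3072.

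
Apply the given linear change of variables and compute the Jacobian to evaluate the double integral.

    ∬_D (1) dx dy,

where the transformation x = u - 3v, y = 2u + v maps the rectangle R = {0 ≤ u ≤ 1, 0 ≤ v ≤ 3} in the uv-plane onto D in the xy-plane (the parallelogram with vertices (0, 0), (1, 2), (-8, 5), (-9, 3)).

Compute the Jacobian determinant of (x, y) with respect to (u, v):

    ∂(x,y)/∂(u,v) = | 1  -3 | = (1)(1) - (-3)(2) = 7.
                   | 2  1 |

Its absolute value is |J| = 7 (the area scaling factor).

Substituting x = u - 3v, y = 2u + v into the integrand,

    1 → 1,

so the integral becomes

    ∬_R (1) · |J| du dv = ∫_0^1 ∫_0^3 (7) dv du.

Inner (v): 21.
Outer (u): 21.

Therefore ∬_D (1) dx dy = 21.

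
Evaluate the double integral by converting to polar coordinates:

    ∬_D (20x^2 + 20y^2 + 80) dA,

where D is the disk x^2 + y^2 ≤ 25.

The region D is 0 ≤ r ≤ 5, 0 ≤ θ ≤ 2π in polar coordinates, where x = r cos(θ), y = r sin(θ), and dA = r dr dθ.

Under the substitution, the integrand becomes 20r^2 + 80, so

    ∬_D (20x^2 + 20y^2 + 80) dA = ∫_{0}^{2π} ∫_{0}^{5} (20r^2 + 80) · r dr dθ.

Inner integral (in r): ∫_{0}^{5} (20r^2 + 80) · r dr = 4125.

Outer integral (in θ): ∫_{0}^{2π} (4125) dθ = 8250π.

Therefore ∬_D (20x^2 + 20y^2 + 80) dA = 8250π.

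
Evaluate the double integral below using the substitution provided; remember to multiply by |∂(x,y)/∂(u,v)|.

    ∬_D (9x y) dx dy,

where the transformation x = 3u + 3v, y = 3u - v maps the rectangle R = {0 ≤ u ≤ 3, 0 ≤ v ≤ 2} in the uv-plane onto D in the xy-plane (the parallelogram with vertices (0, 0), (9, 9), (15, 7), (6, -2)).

Compute the Jacobian determinant of (x, y) with respect to (u, v):

    ∂(x,y)/∂(u,v) = | 3  3 | = (3)(-1) - (3)(3) = -12.
                   | 3  -1 |

Its absolute value is |J| = 12 (the area scaling factor).

Substituting x = 3u + 3v, y = 3u - v into the integrand,

    9x y → 81u^2 + 54u v - 27v^2,

so the integral becomes

    ∬_R (81u^2 + 54u v - 27v^2) · |J| du dv = ∫_0^3 ∫_0^2 (972u^2 + 648u v - 324v^2) dv du.

Inner (v): 1944u^2 + 1296u - 864.
Outer (u): 20736.

Therefore ∬_D (9x y) dx dy = 20736.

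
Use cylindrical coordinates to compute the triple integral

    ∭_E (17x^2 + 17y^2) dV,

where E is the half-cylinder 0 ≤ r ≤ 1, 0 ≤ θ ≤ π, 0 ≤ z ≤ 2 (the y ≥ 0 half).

In cylindrical coordinates, x = r cos(θ), y = r sin(θ), z = z, and dV = r dr dθ dz.

The integrand becomes 17r^2, so

    ∭_E (17x^2 + 17y^2) dV = ∫_{0}^{π} ∫_{0}^{1} ∫_{0}^{2} (17r^2) · r dz dr dθ.

Inner (z): 34r^3.
Middle (r from 0 to 1): 17/2.
Outer (θ): 17π/2.

Therefore the triple integral equals 17π/2.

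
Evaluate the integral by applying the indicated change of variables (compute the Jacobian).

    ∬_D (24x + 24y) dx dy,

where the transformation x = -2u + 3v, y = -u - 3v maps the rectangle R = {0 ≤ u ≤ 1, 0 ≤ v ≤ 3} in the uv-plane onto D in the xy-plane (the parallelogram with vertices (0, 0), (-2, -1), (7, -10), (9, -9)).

Compute the Jacobian determinant of (x, y) with respect to (u, v):

    ∂(x,y)/∂(u,v) = | -2  3 | = (-2)(-3) - (3)(-1) = 9.
                   | -1  -3 |

Its absolute value is |J| = 9 (the area scaling factor).

Substituting x = -2u + 3v, y = -u - 3v into the integrand,

    24x + 24y → -72u,

so the integral becomes

    ∬_R (-72u) · |J| du dv = ∫_0^1 ∫_0^3 (-648u) dv du.

Inner (v): -1944u.
Outer (u): -972.

Therefore ∬_D (24x + 24y) dx dy = -972.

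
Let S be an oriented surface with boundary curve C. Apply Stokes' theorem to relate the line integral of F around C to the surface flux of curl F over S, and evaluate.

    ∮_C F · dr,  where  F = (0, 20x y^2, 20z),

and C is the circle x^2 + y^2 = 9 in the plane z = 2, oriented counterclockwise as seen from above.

Let S be the flat disk x^2 + y^2 ≤ 9 in the plane z = 2, with upward unit normal n̂ = ẑ. By Stokes' theorem,

    ∮_C F · dr = ∬_S (∇ × F) · n̂ dS = ∬_D (curl F)_z dA,

where D is the disk x^2 + y^2 ≤ 9.

Compute the curl of F = (0, 20x y^2, 20z):
    (∇ × F)_x = ∂F_z/∂y - ∂F_y/∂z = 0,
    (∇ × F)_y = ∂F_x/∂z - ∂F_z/∂x = 0,
    (∇ × F)_z = ∂F_y/∂x - ∂F_x/∂y = 20y^2.

On z = 2, (curl F)_z = 20y^2.

Convert to polar (x = r cos θ, y = r sin θ, dA = r dr dθ); the integrand becomes 20r^2sin(θ)^2, so

    ∬_D (curl F)_z dA = ∫_0^{2π} ∫_0^{3} (20r^2sin(θ)^2) · r dr dθ.

Inner (r from 0 to 3): 405sin(θ)^2.
Outer (θ from 0 to 2π): 405π.

Therefore ∮_C F · dr = 405π.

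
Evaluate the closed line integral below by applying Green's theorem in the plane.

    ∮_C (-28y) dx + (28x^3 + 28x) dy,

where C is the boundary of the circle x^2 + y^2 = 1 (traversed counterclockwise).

Green's theorem converts the closed line integral into a double integral over the enclosed region D:

    ∮_C P dx + Q dy = ∬_D (∂Q/∂x - ∂P/∂y) dA.

Here P = -28y, Q = 28x^3 + 28x, so

    ∂Q/∂x = 84x^2 + 28,    ∂P/∂y = -28,
    ∂Q/∂x - ∂P/∂y = 84x^2 + 56.

D is the region x^2 + y^2 ≤ 1. Evaluating the double integral:

In polar coordinates (x = r cos θ, y = r sin θ, dA = r dr dθ) the integrand becomes 84r^2cos(θ)^2 + 56, so

    ∬_D (84x^2 + 56) dA = ∫_0^{2π} ∫_0^{1} (84r^2cos(θ)^2 + 56) · r dr dθ.

Inner (r from 0 to 1): 21cos(θ)^2 + 28.
Outer (θ from 0 to 2π): 77π.

Therefore ∮_C P dx + Q dy = 77π.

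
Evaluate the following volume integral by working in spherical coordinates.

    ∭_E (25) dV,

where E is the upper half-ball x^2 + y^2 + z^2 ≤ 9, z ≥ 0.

In spherical coordinates, x = ρ sin(φ) cos(θ), y = ρ sin(φ) sin(θ), z = ρ cos(φ), and dV = ρ^2 sin(φ) dρ dφ dθ.

The integrand becomes 25, so

    ∭_E (25) dV = ∫_{0}^{2π} ∫_{0}^{π/2} ∫_{0}^{3} (25) · ρ^2 sin(φ) dρ dφ dθ.

Inner (ρ): 225sin(φ).
Middle (φ): 225.
Outer (θ): 450π.

Therefore the triple integral equals 450π.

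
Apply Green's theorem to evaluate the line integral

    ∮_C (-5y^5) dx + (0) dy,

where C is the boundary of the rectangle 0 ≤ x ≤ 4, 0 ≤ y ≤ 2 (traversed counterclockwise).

Green's theorem converts the closed line integral into a double integral over the enclosed region D:

    ∮_C P dx + Q dy = ∬_D (∂Q/∂x - ∂P/∂y) dA.

Here P = -5y^5, Q = 0, so

    ∂Q/∂x = 0,    ∂P/∂y = -25y^4,
    ∂Q/∂x - ∂P/∂y = 25y^4.

D is the region 0 ≤ x ≤ 4, 0 ≤ y ≤ 2. Evaluating the double integral:

    ∬_D (25y^4) dA = ∫_0^{4} ∫_0^{2} (25y^4) dy dx.

Inner (y from 0 to 2): 160.
Outer (x from 0 to 4): 640.

Therefore ∮_C P dx + Q dy = 640.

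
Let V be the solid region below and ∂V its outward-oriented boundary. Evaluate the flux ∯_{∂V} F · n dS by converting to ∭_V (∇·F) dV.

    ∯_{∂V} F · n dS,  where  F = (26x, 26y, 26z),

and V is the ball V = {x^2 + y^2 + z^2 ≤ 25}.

By the divergence theorem,

    ∯_{∂V} F · n dS = ∭_V (∇ · F) dV.

Compute the divergence:
    ∇ · F = ∂F_x/∂x + ∂F_y/∂y + ∂F_z/∂z = 26 + 26 + 26 = 78.

In spherical coordinates, x = ρ sin(φ) cos(θ), y = ρ sin(φ) sin(θ), z = ρ cos(φ), dV = ρ^2 sin(φ) dρ dφ dθ, with 0 ≤ ρ ≤ 5, 0 ≤ φ ≤ π, 0 ≤ θ ≤ 2π.

The integrand, after substitution and multiplying by the volume element, becomes (78) · ρ^2 sin(φ), so

    ∭_V (∇·F) dV = ∫_0^{2π} ∫_0^{π} ∫_0^{5} (78) · ρ^2 sin(φ) dρ dφ dθ.

Inner (ρ from 0 to 5): 3250sin(φ).
Middle (φ from 0 to π): 6500.
Outer (θ from 0 to 2π): 13000π.

Therefore ∯_{∂V} F · n dS = 13000π.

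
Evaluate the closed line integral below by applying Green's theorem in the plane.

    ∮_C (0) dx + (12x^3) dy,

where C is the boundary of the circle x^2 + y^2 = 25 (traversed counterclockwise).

Green's theorem converts the closed line integral into a double integral over the enclosed region D:

    ∮_C P dx + Q dy = ∬_D (∂Q/∂x - ∂P/∂y) dA.

Here P = 0, Q = 12x^3, so

    ∂Q/∂x = 36x^2,    ∂P/∂y = 0,
    ∂Q/∂x - ∂P/∂y = 36x^2.

D is the region x^2 + y^2 ≤ 25. Evaluating the double integral:

In polar coordinates (x = r cos θ, y = r sin θ, dA = r dr dθ) the integrand becomes 36r^2cos(θ)^2, so

    ∬_D (36x^2) dA = ∫_0^{2π} ∫_0^{5} (36r^2cos(θ)^2) · r dr dθ.

Inner (r from 0 to 5): 5625cos(θ)^2.
Outer (θ from 0 to 2π): 5625π.

Therefore ∮_C P dx + Q dy = 5625π.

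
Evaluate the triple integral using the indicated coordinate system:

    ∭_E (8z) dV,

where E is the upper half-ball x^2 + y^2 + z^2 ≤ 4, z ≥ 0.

In spherical coordinates, x = ρ sin(φ) cos(θ), y = ρ sin(φ) sin(θ), z = ρ cos(φ), and dV = ρ^2 sin(φ) dρ dφ dθ.

The integrand becomes 8ρ cos(φ), so

    ∭_E (8z) dV = ∫_{0}^{2π} ∫_{0}^{π/2} ∫_{0}^{2} (8ρ cos(φ)) · ρ^2 sin(φ) dρ dφ dθ.

Inner (ρ): 16sin(2φ).
Middle (φ): 16.
Outer (θ): 32π.

Therefore the triple integral equals 32π.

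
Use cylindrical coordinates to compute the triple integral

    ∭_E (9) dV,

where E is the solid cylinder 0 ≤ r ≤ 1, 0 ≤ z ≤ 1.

In cylindrical coordinates, x = r cos(θ), y = r sin(θ), z = z, and dV = r dr dθ dz.

The integrand becomes 9, so

    ∭_E (9) dV = ∫_{0}^{2π} ∫_{0}^{1} ∫_{0}^{1} (9) · r dz dr dθ.

Inner (z): 9r.
Middle (r from 0 to 1): 9/2.
Outer (θ): 9π.

Therefore the triple integral equals 9π.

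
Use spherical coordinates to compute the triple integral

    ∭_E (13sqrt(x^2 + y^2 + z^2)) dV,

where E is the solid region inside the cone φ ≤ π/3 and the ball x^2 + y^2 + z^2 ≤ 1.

In spherical coordinates, x = ρ sin(φ) cos(θ), y = ρ sin(φ) sin(θ), z = ρ cos(φ), and dV = ρ^2 sin(φ) dρ dφ dθ.

The integrand becomes 13ρ, so

    ∭_E (13sqrt(x^2 + y^2 + z^2)) dV = ∫_{0}^{2π} ∫_{0}^{π/3} ∫_{0}^{1} (13ρ) · ρ^2 sin(φ) dρ dφ dθ.

Inner (ρ): 13sin(φ)/4.
Middle (φ): 13/8.
Outer (θ): 13π/4.

Therefore the triple integral equals 13π/4.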